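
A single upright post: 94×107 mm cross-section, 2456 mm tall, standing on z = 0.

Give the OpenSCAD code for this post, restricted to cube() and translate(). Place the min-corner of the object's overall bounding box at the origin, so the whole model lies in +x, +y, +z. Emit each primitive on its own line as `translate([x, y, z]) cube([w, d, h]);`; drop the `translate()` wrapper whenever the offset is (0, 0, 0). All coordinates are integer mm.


cube([94, 107, 2456]);


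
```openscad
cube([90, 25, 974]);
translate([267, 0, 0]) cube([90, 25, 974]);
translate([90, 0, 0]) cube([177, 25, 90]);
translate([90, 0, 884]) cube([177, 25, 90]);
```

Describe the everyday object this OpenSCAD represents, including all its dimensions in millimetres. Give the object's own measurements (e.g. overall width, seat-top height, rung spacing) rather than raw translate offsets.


A rectangular picture frame lying in the x–z plane (depth along y). The opening is 177 mm wide (x) by 794 mm tall (z), surrounded by a border 90 mm wide on all four sides. The frame is 25 mm deep and is made of two full-height vertical stiles with two horizontal rails fitted between them.


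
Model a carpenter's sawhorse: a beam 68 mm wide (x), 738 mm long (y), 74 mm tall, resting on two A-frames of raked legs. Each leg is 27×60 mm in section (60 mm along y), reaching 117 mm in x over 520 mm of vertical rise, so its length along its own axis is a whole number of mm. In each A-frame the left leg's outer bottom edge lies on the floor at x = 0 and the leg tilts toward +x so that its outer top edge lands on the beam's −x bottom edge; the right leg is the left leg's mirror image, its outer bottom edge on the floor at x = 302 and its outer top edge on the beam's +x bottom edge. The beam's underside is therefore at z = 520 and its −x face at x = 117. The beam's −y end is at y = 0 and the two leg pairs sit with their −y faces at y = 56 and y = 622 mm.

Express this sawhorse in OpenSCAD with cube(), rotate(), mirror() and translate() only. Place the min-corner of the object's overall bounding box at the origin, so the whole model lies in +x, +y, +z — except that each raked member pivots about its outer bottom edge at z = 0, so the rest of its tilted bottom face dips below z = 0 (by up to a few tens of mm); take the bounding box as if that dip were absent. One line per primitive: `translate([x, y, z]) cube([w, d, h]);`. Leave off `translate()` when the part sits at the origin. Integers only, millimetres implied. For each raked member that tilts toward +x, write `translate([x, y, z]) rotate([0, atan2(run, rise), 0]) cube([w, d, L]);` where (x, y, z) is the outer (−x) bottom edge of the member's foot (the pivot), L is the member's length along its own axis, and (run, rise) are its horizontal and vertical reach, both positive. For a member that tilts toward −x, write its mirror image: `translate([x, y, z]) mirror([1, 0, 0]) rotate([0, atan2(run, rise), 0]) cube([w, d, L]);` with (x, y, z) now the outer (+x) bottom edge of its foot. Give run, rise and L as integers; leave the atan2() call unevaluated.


translate([117, 0, 520]) cube([68, 738, 74]);
translate([0, 56, 0]) rotate([0, atan2(117, 520), 0]) cube([27, 60, 533]);
translate([302, 56, 0]) mirror([1, 0, 0]) rotate([0, atan2(117, 520), 0]) cube([27, 60, 533]);
translate([0, 622, 0]) rotate([0, atan2(117, 520), 0]) cube([27, 60, 533]);
translate([302, 622, 0]) mirror([1, 0, 0]) rotate([0, atan2(117, 520), 0]) cube([27, 60, 533]);


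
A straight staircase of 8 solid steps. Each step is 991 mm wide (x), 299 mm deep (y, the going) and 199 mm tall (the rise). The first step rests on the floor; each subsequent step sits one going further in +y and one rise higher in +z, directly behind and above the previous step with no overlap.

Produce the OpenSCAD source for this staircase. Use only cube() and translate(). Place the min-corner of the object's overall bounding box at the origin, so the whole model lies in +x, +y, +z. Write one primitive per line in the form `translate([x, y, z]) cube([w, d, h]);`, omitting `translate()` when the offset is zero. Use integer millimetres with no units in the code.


cube([991, 299, 199]);
translate([0, 299, 199]) cube([991, 299, 199]);
translate([0, 598, 398]) cube([991, 299, 199]);
translate([0, 897, 597]) cube([991, 299, 199]);
translate([0, 1196, 796]) cube([991, 299, 199]);
translate([0, 1495, 995]) cube([991, 299, 199]);
translate([0, 1794, 1194]) cube([991, 299, 199]);
translate([0, 2093, 1393]) cube([991, 299, 199]);


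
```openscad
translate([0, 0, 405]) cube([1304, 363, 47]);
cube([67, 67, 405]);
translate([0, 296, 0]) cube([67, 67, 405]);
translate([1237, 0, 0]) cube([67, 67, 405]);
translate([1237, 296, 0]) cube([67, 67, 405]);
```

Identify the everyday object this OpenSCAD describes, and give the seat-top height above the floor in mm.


A bench. The seat-top height is 452 mm.

A long slab on four corner posts — a bench. The slab sits at z = 405 with thickness 47, so the top is 405 + 47 = 452 mm.


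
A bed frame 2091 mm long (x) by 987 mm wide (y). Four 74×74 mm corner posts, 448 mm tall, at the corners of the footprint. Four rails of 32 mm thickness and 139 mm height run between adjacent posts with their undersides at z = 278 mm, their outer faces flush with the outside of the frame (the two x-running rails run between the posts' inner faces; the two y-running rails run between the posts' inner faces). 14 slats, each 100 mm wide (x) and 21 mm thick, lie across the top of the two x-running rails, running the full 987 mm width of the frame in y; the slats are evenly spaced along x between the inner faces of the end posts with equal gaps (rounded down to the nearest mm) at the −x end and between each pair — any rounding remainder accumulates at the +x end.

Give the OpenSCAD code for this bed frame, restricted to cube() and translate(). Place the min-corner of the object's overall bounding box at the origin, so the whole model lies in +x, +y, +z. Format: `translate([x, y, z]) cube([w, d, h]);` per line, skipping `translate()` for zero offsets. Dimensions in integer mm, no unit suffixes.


cube([74, 74, 448]);
translate([0, 913, 0]) cube([74, 74, 448]);
translate([2017, 0, 0]) cube([74, 74, 448]);
translate([2017, 913, 0]) cube([74, 74, 448]);
translate([74, 0, 278]) cube([1943, 32, 139]);
translate([74, 955, 278]) cube([1943, 32, 139]);
translate([0, 74, 278]) cube([32, 839, 139]);
translate([2059, 74, 278]) cube([32, 839, 139]);
translate([110, 0, 417]) cube([100, 987, 21]);
translate([246, 0, 417]) cube([100, 987, 21]);
translate([382, 0, 417]) cube([100, 987, 21]);
translate([518, 0, 417]) cube([100, 987, 21]);
translate([654, 0, 417]) cube([100, 987, 21]);
translate([790, 0, 417]) cube([100, 987, 21]);
translate([926, 0, 417]) cube([100, 987, 21]);
translate([1062, 0, 417]) cube([100, 987, 21]);
translate([1198, 0, 417]) cube([100, 987, 21]);
translate([1334, 0, 417]) cube([100, 987, 21]);
translate([1470, 0, 417]) cube([100, 987, 21]);
translate([1606, 0, 417]) cube([100, 987, 21]);
translate([1742, 0, 417]) cube([100, 987, 21]);
translate([1878, 0, 417]) cube([100, 987, 21]);


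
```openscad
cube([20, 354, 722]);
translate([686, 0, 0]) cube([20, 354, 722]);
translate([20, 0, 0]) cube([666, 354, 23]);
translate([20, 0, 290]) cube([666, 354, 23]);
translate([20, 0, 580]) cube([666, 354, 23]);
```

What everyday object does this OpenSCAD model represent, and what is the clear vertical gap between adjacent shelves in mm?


A bookshelf. The clear shelf gap is 267 mm.

Two tall side panels with 3 horizontal boards between them — a bookshelf. The first two shelf undersides are at z = 0 and z = 290; with shelf thickness 23, the clear gap is 290 − 0 − 23 = 267 mm.


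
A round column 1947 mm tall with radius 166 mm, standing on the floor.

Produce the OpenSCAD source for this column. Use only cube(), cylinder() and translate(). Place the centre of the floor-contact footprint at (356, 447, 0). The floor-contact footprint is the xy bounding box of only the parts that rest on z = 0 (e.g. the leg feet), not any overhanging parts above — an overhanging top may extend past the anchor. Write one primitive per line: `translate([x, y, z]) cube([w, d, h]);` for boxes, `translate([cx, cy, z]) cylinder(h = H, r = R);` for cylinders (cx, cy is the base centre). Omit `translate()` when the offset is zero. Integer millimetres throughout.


translate([356, 447, 0]) cylinder(h = 1947, r = 166);


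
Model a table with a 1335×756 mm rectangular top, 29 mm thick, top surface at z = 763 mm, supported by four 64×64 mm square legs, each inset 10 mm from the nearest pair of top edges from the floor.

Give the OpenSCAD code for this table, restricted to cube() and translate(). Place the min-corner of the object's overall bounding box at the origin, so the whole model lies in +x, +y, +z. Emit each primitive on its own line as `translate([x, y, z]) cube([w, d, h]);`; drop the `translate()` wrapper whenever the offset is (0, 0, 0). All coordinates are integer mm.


// leg_h = 763 - 29 = 734
translate([0, 0, 734]) cube([1335, 756, 29]);
translate([10, 10, 0]) cube([64, 64, 734]);
translate([1261, 10, 0]) cube([64, 64, 734]);
translate([10, 682, 0]) cube([64, 64, 734]);
translate([1261, 682, 0]) cube([64, 64, 734]);


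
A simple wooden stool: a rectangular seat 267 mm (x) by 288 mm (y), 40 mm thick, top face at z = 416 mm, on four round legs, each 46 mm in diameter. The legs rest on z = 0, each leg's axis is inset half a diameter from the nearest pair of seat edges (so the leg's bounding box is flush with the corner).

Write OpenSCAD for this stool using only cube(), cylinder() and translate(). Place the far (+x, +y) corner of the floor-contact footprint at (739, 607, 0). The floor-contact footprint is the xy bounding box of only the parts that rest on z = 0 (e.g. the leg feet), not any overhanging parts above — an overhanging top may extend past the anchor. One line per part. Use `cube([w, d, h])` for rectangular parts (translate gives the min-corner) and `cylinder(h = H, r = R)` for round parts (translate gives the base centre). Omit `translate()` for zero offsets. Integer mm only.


translate([472, 319, 376]) cube([267, 288, 40]);
translate([495, 342, 0]) cylinder(h = 376, r = 23);
translate([716, 342, 0]) cylinder(h = 376, r = 23);
translate([495, 584, 0]) cylinder(h = 376, r = 23);
translate([716, 584, 0]) cylinder(h = 376, r = 23);


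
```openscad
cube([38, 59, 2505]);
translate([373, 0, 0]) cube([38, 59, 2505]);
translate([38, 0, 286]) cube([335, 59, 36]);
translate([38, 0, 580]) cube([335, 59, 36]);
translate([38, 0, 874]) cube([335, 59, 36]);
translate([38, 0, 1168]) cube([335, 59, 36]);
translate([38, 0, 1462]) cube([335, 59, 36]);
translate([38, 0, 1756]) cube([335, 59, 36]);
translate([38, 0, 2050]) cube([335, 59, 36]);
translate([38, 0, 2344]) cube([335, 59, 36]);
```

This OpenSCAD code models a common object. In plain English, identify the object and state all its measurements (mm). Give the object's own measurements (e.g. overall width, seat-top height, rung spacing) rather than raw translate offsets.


A straight ladder. Two 38×59 mm vertical rails, 2505 mm tall, stand 411 mm apart (outside-to-outside) with their front faces coplanar on the −y side. 8 rungs, each 59 mm deep and 36 mm tall, span between the inner faces of the rails, front faces flush with the rails. The lowest rung's underside is at z = 286 mm and rungs are spaced 294 mm apart (underside to underside).


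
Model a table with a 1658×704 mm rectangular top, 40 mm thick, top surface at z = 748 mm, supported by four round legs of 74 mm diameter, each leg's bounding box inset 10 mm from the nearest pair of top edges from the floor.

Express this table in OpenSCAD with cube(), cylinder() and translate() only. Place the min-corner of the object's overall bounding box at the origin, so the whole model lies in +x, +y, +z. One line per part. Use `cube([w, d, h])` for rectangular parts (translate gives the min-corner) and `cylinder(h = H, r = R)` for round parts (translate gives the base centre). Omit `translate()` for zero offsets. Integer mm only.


translate([0, 0, 708]) cube([1658, 704, 40]);
translate([47, 47, 0]) cylinder(h = 708, r = 37);
translate([1611, 47, 0]) cylinder(h = 708, r = 37);
translate([47, 657, 0]) cylinder(h = 708, r = 37);
translate([1611, 657, 0]) cylinder(h = 708, r = 37);


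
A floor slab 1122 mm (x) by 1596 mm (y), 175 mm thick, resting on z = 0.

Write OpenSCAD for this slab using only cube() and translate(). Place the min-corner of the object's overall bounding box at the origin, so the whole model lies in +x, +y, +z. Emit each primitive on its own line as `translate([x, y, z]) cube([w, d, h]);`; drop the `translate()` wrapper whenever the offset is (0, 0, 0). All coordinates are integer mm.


cube([1122, 1596, 175]);


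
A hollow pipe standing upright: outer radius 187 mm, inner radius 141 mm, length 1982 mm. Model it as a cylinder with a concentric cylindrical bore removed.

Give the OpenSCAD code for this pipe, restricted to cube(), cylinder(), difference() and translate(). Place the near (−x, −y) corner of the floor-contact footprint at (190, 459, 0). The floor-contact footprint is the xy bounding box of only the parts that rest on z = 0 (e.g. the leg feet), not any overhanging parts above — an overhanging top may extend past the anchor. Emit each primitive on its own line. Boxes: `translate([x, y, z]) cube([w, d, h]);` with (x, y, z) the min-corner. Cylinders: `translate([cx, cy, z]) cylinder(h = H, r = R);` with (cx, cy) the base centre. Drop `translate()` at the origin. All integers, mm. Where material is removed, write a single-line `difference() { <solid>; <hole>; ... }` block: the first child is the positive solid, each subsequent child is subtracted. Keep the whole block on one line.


difference() { translate([377, 646, 0]) cylinder(h = 1982, r = 187); translate([377, 646, 0]) cylinder(h = 1982, r = 141); }


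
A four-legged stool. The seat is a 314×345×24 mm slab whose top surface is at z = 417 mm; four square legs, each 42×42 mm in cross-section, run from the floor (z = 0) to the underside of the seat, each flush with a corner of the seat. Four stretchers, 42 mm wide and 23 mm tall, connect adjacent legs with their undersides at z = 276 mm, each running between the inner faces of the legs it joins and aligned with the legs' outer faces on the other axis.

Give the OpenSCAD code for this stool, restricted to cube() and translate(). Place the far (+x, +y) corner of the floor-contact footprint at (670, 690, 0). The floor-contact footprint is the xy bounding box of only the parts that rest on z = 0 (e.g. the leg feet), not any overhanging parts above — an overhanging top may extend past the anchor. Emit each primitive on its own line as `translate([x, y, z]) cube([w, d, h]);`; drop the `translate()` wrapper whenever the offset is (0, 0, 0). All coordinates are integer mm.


translate([356, 345, 393]) cube([314, 345, 24]);
translate([356, 345, 0]) cube([42, 42, 393]);
translate([628, 345, 0]) cube([42, 42, 393]);
translate([356, 648, 0]) cube([42, 42, 393]);
translate([628, 648, 0]) cube([42, 42, 393]);
translate([398, 345, 276]) cube([230, 42, 23]);
translate([398, 648, 276]) cube([230, 42, 23]);
translate([356, 387, 276]) cube([42, 261, 23]);
translate([628, 387, 276]) cube([42, 261, 23]);


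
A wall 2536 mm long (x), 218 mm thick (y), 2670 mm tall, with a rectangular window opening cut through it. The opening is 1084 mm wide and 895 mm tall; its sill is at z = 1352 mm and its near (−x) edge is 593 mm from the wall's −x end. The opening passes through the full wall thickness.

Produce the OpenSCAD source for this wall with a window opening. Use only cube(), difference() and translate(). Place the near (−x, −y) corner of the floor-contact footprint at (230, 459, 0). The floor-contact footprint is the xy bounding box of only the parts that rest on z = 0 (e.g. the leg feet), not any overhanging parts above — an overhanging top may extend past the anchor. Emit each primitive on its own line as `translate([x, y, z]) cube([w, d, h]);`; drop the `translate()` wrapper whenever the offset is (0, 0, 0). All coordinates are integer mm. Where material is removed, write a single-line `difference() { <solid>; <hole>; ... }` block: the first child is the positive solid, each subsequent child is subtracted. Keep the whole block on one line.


difference() { translate([230, 459, 0]) cube([2536, 218, 2670]); translate([823, 459, 1352]) cube([1084, 218, 895]); }


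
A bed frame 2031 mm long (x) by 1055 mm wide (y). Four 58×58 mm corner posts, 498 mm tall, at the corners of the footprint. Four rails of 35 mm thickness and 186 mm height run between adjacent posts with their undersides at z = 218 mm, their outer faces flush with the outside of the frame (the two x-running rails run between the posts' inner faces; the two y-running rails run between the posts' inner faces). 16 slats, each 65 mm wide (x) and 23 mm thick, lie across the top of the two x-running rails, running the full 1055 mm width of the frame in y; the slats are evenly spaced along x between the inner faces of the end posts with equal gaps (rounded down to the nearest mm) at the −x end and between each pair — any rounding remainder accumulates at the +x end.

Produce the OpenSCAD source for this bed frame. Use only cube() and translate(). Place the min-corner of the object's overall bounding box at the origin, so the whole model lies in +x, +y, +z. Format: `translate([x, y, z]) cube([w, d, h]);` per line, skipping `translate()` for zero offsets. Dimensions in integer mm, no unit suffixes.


cube([58, 58, 498]);
translate([0, 997, 0]) cube([58, 58, 498]);
translate([1973, 0, 0]) cube([58, 58, 498]);
translate([1973, 997, 0]) cube([58, 58, 498]);
translate([58, 0, 218]) cube([1915, 35, 186]);
translate([58, 1020, 218]) cube([1915, 35, 186]);
translate([0, 58, 218]) cube([35, 939, 186]);
translate([1996, 58, 218]) cube([35, 939, 186]);
translate([109, 0, 404]) cube([65, 1055, 23]);
translate([225, 0, 404]) cube([65, 1055, 23]);
translate([341, 0, 404]) cube([65, 1055, 23]);
translate([457, 0, 404]) cube([65, 1055, 23]);
translate([573, 0, 404]) cube([65, 1055, 23]);
translate([689, 0, 404]) cube([65, 1055, 23]);
translate([805, 0, 404]) cube([65, 1055, 23]);
translate([921, 0, 404]) cube([65, 1055, 23]);
translate([1037, 0, 404]) cube([65, 1055, 23]);
translate([1153, 0, 404]) cube([65, 1055, 23]);
translate([1269, 0, 404]) cube([65, 1055, 23]);
translate([1385, 0, 404]) cube([65, 1055, 23]);
translate([1501, 0, 404]) cube([65, 1055, 23]);
translate([1617, 0, 404]) cube([65, 1055, 23]);
translate([1733, 0, 404]) cube([65, 1055, 23]);
translate([1849, 0, 404]) cube([65, 1055, 23]);


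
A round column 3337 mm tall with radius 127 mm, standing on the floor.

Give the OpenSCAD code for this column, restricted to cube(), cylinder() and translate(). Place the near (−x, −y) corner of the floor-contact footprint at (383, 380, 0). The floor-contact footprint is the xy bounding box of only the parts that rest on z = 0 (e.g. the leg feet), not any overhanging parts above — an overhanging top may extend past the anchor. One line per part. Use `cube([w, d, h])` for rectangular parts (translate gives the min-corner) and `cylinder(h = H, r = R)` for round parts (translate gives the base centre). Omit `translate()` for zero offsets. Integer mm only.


translate([510, 507, 0]) cylinder(h = 3337, r = 127);


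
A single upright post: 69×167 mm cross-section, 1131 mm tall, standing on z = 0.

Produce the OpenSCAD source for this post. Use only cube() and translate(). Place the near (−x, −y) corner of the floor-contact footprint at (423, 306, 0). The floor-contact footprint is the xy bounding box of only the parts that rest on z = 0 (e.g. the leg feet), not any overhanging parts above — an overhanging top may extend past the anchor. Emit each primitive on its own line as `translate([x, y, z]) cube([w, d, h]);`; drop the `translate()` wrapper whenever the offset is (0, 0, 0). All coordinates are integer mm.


translate([423, 306, 0]) cube([69, 167, 1131]);


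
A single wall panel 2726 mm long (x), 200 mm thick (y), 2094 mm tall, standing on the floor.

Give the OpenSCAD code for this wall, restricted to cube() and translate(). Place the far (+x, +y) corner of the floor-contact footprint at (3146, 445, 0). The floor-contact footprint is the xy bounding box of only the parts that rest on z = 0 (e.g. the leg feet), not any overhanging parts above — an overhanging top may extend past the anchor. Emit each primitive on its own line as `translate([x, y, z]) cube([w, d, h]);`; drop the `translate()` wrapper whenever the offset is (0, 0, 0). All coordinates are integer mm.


translate([420, 245, 0]) cube([2726, 200, 2094]);


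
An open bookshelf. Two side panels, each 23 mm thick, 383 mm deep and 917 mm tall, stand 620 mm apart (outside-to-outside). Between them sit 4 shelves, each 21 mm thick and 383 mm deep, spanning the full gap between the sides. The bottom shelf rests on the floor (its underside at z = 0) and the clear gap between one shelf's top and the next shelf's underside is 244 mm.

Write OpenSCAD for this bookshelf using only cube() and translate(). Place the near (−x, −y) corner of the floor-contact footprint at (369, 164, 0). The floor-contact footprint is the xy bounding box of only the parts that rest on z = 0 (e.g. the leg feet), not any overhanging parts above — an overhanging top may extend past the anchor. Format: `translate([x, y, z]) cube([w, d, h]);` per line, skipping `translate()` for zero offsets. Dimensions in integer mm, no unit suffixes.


translate([369, 164, 0]) cube([23, 383, 917]);
translate([966, 164, 0]) cube([23, 383, 917]);
translate([392, 164, 0]) cube([574, 383, 21]);
translate([392, 164, 265]) cube([574, 383, 21]);
translate([392, 164, 530]) cube([574, 383, 21]);
translate([392, 164, 795]) cube([574, 383, 21]);


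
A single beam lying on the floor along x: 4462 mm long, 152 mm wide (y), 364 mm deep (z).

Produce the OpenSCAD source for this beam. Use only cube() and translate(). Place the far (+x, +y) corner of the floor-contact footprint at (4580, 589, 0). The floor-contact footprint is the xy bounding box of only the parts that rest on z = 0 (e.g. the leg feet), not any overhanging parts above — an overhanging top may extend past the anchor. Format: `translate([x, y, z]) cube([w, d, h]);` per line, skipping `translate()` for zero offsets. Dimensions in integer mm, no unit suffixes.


translate([118, 437, 0]) cube([4462, 152, 364]);


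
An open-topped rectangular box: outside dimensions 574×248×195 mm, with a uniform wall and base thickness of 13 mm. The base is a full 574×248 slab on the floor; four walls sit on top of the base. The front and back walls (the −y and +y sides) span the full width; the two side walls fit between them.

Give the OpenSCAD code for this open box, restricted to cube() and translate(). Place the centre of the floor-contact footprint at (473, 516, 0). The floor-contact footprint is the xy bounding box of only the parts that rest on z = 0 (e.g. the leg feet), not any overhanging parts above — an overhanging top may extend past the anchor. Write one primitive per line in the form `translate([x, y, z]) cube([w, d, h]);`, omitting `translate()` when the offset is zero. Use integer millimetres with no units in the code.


translate([186, 392, 0]) cube([574, 248, 13]);
translate([186, 392, 13]) cube([574, 13, 182]);
translate([186, 627, 13]) cube([574, 13, 182]);
translate([186, 405, 13]) cube([13, 222, 182]);
translate([747, 405, 13]) cube([13, 222, 182]);


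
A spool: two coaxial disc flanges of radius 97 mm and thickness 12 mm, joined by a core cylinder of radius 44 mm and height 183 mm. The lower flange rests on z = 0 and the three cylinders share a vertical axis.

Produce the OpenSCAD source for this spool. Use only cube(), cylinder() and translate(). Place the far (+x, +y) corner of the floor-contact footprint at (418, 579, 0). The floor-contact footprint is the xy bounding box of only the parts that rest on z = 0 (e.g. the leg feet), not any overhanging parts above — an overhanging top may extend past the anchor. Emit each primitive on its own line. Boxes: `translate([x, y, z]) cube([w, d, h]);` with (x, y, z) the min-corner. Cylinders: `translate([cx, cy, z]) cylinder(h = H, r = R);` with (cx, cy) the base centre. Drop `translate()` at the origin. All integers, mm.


translate([321, 482, 0]) cylinder(h = 12, r = 97);
translate([321, 482, 12]) cylinder(h = 183, r = 44);
translate([321, 482, 195]) cylinder(h = 12, r = 97);


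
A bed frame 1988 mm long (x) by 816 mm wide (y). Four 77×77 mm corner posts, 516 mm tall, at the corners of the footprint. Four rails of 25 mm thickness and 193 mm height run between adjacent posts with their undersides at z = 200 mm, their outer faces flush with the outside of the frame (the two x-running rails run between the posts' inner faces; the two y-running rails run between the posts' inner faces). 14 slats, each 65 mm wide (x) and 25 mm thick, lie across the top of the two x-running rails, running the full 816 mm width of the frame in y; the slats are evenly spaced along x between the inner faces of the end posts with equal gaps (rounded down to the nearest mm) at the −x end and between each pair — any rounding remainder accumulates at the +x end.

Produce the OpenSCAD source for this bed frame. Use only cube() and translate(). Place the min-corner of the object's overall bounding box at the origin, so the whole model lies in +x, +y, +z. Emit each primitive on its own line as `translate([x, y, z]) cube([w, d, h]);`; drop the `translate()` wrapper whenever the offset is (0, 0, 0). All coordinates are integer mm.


cube([77, 77, 516]);
translate([0, 739, 0]) cube([77, 77, 516]);
translate([1911, 0, 0]) cube([77, 77, 516]);
translate([1911, 739, 0]) cube([77, 77, 516]);
translate([77, 0, 200]) cube([1834, 25, 193]);
translate([77, 791, 200]) cube([1834, 25, 193]);
translate([0, 77, 200]) cube([25, 662, 193]);
translate([1963, 77, 200]) cube([25, 662, 193]);
translate([138, 0, 393]) cube([65, 816, 25]);
translate([264, 0, 393]) cube([65, 816, 25]);
translate([390, 0, 393]) cube([65, 816, 25]);
translate([516, 0, 393]) cube([65, 816, 25]);
translate([642, 0, 393]) cube([65, 816, 25]);
translate([768, 0, 393]) cube([65, 816, 25]);
translate([894, 0, 393]) cube([65, 816, 25]);
translate([1020, 0, 393]) cube([65, 816, 25]);
translate([1146, 0, 393]) cube([65, 816, 25]);
translate([1272, 0, 393]) cube([65, 816, 25]);
translate([1398, 0, 393]) cube([65, 816, 25]);
translate([1524, 0, 393]) cube([65, 816, 25]);
translate([1650, 0, 393]) cube([65, 816, 25]);
translate([1776, 0, 393]) cube([65, 816, 25]);


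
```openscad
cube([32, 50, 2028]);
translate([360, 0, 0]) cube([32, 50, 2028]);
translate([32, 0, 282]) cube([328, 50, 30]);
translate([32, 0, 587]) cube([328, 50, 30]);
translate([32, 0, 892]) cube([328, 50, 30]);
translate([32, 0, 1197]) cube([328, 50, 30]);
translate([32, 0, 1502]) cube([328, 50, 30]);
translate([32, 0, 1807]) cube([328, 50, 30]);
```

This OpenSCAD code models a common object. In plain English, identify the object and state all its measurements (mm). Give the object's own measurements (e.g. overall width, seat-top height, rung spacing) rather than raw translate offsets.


A straight ladder. Two 32×50 mm vertical rails, 2028 mm tall, stand 392 mm apart (outside-to-outside) with their front faces coplanar on the −y side. 6 rungs, each 50 mm deep and 30 mm tall, span between the inner faces of the rails, front faces flush with the rails. The lowest rung's underside is at z = 282 mm and rungs are spaced 305 mm apart (underside to underside).


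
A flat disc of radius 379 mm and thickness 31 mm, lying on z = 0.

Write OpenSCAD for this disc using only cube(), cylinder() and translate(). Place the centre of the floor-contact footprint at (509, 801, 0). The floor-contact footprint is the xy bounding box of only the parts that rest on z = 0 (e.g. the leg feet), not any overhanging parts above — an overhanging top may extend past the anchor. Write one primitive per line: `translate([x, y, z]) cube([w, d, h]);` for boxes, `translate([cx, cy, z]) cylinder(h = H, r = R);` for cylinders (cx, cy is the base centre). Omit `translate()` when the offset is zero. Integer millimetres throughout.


translate([509, 801, 0]) cylinder(h = 31, r = 379);


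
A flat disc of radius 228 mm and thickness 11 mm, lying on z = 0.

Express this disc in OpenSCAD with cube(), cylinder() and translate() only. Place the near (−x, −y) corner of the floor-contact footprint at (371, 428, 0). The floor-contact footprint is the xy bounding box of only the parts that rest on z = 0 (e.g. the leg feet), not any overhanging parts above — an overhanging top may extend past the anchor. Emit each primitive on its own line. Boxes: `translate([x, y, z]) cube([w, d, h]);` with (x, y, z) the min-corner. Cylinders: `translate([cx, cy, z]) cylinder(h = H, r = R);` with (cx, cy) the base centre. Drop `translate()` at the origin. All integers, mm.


translate([599, 656, 0]) cylinder(h = 11, r = 228);


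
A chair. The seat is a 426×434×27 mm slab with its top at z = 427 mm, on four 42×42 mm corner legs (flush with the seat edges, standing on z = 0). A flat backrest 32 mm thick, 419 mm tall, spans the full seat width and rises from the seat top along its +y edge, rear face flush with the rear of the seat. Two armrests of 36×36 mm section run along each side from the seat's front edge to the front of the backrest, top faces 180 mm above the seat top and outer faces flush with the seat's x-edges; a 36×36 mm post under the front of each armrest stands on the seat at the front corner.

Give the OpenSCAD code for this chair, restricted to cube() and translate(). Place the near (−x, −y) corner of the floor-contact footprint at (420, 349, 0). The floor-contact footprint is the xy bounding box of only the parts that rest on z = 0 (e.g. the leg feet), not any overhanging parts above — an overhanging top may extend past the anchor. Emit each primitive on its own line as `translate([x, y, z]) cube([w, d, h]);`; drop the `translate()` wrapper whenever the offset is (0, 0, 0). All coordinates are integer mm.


translate([420, 349, 400]) cube([426, 434, 27]);
translate([420, 349, 0]) cube([42, 42, 400]);
translate([804, 349, 0]) cube([42, 42, 400]);
translate([420, 741, 0]) cube([42, 42, 400]);
translate([804, 741, 0]) cube([42, 42, 400]);
translate([420, 751, 427]) cube([426, 32, 419]);
translate([420, 349, 571]) cube([36, 402, 36]);
translate([810, 349, 571]) cube([36, 402, 36]);
translate([420, 349, 427]) cube([36, 36, 144]);
translate([810, 349, 427]) cube([36, 36, 144]);


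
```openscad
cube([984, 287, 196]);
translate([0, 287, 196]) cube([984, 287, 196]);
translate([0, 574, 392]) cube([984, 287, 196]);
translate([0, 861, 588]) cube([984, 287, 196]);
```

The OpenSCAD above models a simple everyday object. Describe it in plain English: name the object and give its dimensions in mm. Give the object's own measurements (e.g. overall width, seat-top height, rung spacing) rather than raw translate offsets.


A straight staircase of 4 solid steps. Each step is 984 mm wide (x), 287 mm deep (y, the going) and 196 mm tall (the rise). The first step rests on the floor; each subsequent step sits one going further in +y and one rise higher in +z, directly behind and above the previous step with no overlap.


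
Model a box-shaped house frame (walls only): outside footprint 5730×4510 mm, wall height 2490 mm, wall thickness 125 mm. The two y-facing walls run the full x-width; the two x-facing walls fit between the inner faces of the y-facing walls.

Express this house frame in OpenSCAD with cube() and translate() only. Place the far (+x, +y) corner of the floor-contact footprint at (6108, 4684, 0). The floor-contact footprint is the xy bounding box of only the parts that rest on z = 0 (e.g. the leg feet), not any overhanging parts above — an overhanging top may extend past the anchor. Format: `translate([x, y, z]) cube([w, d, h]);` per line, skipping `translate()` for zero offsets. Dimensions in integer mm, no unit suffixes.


translate([378, 174, 0]) cube([5730, 125, 2490]);
translate([378, 4559, 0]) cube([5730, 125, 2490]);
translate([378, 299, 0]) cube([125, 4260, 2490]);
translate([5983, 299, 0]) cube([125, 4260, 2490]);


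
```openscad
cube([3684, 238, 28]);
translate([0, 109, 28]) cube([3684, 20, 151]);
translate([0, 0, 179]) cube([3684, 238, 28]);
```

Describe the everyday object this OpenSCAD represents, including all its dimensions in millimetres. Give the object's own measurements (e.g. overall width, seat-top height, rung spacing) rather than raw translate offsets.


An I-beam lying along x, 3684 mm long. Overall section height 207 mm. Two flanges 238 mm wide (y) and 28 mm thick, one on the floor and one at the top; a web 20 mm thick runs between them, centred on the flange width.


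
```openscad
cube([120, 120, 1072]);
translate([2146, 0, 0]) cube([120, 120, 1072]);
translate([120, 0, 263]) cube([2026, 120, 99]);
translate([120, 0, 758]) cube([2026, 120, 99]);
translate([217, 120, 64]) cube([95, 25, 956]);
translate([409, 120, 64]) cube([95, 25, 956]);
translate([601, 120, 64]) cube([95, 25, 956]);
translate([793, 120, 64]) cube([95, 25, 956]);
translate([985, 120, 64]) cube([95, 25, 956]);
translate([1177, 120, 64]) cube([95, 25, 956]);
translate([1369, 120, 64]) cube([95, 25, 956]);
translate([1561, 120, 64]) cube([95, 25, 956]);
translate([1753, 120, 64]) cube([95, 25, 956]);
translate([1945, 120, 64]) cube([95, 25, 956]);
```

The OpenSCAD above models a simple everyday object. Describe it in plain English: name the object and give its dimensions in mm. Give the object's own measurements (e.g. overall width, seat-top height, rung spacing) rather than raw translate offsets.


A fence section. Two 120×120 mm posts, 1072 mm tall, stand on the floor with a clear span of 2026 mm between their inner faces. Two horizontal rails of 120×99 mm section span the gap between the posts with their undersides at z = 263 mm and z = 758 mm, flush with the posts' −y face. 10 pickets, each 95 mm wide, 25 mm thick and 956 mm tall, are fixed to the +y face of the rails with their bottoms at z = 64 mm, spaced across the span with a 97 mm gap after the −x post and between neighbouring pickets, with 106 mm left before the +x post.


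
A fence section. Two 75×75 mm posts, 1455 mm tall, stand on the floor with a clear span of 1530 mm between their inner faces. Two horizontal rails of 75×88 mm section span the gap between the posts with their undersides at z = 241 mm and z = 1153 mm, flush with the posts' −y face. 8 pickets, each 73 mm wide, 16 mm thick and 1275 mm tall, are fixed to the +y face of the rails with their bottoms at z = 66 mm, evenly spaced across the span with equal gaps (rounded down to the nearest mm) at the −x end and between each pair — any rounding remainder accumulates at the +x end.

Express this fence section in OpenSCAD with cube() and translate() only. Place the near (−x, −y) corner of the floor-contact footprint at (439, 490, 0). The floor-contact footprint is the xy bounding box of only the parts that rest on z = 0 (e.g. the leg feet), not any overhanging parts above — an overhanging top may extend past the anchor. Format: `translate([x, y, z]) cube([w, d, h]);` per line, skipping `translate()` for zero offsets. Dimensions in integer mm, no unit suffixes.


translate([439, 490, 0]) cube([75, 75, 1455]);
translate([2044, 490, 0]) cube([75, 75, 1455]);
translate([514, 490, 241]) cube([1530, 75, 88]);
translate([514, 490, 1153]) cube([1530, 75, 88]);
translate([619, 565, 66]) cube([73, 16, 1275]);
translate([797, 565, 66]) cube([73, 16, 1275]);
translate([975, 565, 66]) cube([73, 16, 1275]);
translate([1153, 565, 66]) cube([73, 16, 1275]);
translate([1331, 565, 66]) cube([73, 16, 1275]);
translate([1509, 565, 66]) cube([73, 16, 1275]);
translate([1687, 565, 66]) cube([73, 16, 1275]);
translate([1865, 565, 66]) cube([73, 16, 1275]);


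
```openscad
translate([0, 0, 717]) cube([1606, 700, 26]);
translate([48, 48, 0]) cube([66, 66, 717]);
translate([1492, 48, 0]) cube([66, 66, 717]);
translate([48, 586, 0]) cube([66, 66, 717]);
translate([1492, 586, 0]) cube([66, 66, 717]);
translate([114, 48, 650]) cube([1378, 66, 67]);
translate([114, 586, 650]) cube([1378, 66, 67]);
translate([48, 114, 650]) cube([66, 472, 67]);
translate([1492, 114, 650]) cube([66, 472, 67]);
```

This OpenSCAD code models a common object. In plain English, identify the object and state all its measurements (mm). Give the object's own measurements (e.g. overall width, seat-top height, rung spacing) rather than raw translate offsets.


A table: top 1606 mm (x) × 700 mm (y), 26 mm thick, upper face at z = 743 mm, on four 66×66 mm square legs, each inset 48 mm from the nearest pair of top edges from z = 0 to the bottom of the top. Four apron rails, 66 mm thick and 67 mm tall, run between adjacent legs with their top edges flush with the underside of the top and their outer faces flush with the legs' outer faces.


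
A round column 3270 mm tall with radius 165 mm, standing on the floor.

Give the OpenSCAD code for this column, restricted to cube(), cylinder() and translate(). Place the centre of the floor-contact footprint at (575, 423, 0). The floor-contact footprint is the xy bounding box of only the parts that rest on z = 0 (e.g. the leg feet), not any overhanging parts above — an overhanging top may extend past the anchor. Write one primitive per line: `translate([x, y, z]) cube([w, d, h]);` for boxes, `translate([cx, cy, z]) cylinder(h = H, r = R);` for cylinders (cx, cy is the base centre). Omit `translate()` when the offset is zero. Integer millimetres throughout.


translate([575, 423, 0]) cylinder(h = 3270, r = 165);


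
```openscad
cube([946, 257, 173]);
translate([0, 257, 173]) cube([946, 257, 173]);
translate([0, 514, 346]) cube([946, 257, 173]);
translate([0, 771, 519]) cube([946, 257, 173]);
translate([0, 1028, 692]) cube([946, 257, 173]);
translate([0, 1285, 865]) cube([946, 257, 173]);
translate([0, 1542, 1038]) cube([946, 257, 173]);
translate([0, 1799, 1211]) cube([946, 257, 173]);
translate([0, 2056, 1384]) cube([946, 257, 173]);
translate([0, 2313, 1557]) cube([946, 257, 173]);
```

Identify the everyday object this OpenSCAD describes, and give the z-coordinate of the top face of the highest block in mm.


A staircase. The total rise is 1730 mm.

10 identical blocks, each offset up and back from the previous — a staircase. Each step is 173 mm tall and there are 10 of them, so the total rise is 10 × 173 = 1730 mm.


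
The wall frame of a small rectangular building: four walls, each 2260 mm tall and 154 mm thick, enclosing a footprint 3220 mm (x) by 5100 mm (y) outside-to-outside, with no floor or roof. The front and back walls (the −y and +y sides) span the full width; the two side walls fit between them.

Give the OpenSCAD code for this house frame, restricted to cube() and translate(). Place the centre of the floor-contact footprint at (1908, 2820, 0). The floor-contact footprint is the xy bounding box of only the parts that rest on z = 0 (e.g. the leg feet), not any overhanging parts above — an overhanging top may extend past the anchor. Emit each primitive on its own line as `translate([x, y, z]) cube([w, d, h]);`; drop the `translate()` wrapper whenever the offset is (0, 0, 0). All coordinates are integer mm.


translate([298, 270, 0]) cube([3220, 154, 2260]);
translate([298, 5216, 0]) cube([3220, 154, 2260]);
translate([298, 424, 0]) cube([154, 4792, 2260]);
translate([3364, 424, 0]) cube([154, 4792, 2260]);


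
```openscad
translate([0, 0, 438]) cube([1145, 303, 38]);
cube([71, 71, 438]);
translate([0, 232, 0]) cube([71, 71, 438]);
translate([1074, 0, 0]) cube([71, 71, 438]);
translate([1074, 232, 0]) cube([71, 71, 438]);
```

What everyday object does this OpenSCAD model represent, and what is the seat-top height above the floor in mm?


A bench. The seat-top height is 476 mm.

A long slab on four corner posts — a bench. The slab sits at z = 438 with thickness 38, so the top is 438 + 38 = 476 mm.
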